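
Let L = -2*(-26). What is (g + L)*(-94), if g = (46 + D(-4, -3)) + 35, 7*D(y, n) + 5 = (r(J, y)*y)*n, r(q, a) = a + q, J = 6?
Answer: -89300/7 ≈ -12757.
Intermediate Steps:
D(y, n) = -5/7 + n*y*(6 + y)/7 (D(y, n) = -5/7 + (((y + 6)*y)*n)/7 = -5/7 + (((6 + y)*y)*n)/7 = -5/7 + ((y*(6 + y))*n)/7 = -5/7 + (n*y*(6 + y))/7 = -5/7 + n*y*(6 + y)/7)
g = 586/7 (g = (46 + (-5/7 + (⅐)*(-3)*(-4)*(6 - 4))) + 35 = (46 + (-5/7 + (⅐)*(-3)*(-4)*2)) + 35 = (46 + (-5/7 + 24/7)) + 35 = (46 + 19/7) + 35 = 341/7 + 35 = 586/7 ≈ 83.714)
L = 52
(g + L)*(-94) = (586/7 + 52)*(-94) = (950/7)*(-94) = -89300/7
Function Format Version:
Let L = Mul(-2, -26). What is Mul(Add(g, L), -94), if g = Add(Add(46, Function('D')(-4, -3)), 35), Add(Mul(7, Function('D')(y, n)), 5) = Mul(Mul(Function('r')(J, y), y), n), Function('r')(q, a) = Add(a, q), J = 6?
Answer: Rational(-89300, 7) ≈ -12757.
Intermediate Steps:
Function('D')(y, n) = Add(Rational(-5, 7), Mul(Rational(1, 7), n, y, Add(6, y))) (Function('D')(y, n) = Add(Rational(-5, 7), Mul(Rational(1, 7), Mul(Mul(Add(y, 6), y), n))) = Add(Rational(-5, 7), Mul(Rational(1, 7), Mul(Mul(Add(6, y), y), n))) = Add(Rational(-5, 7), Mul(Rational(1, 7), Mul(Mul(y, Add(6, y)), n))) = Add(Rational(-5, 7), Mul(Rational(1, 7), Mul(n, y, Add(6, y)))) = Add(Rational(-5, 7), Mul(Rational(1, 7), n, y, Add(6, y))))
g = Rational(586, 7) (g = Add(Add(46, Add(Rational(-5, 7), Mul(Rational(1, 7), -3, -4, Add(6, -4)))), 35) = Add(Add(46, Add(Rational(-5, 7), Mul(Rational(1, 7), -3, -4, 2))), 35) = Add(Add(46, Add(Rational(-5, 7), Rational(24, 7))), 35) = Add(Add(46, Rational(19, 7)), 35) = Add(Rational(341, 7), 35) = Rational(586, 7) ≈ 83.714)
L = 52
Mul(Add(g, L), -94) = Mul(Add(Rational(586, 7), 52), -94) = Mul(Rational(950, 7), -94) = Rational(-89300, 7)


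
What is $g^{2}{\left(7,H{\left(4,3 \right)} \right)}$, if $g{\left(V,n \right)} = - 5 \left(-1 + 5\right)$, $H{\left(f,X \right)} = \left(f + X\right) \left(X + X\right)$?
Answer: $400$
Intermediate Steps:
$H{\left(f,X \right)} = 2 X \left(X + f\right)$ ($H{\left(f,X \right)} = \left(X + f\right) 2 X = 2 X \left(X + f\right)$)
$g{\left(V,n \right)} = -20$ ($g{\left(V,n \right)} = \left(-5\right) 4 = -20$)
$g^{2}{\left(7,H{\left(4,3 \right)} \right)} = \left(-20\right)^{2} = 400$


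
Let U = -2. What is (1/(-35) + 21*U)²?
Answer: 2163841/1225 ≈ 1766.4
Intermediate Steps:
(1/(-35) + 21*U)² = (1/(-35) + 21*(-2))² = (-1/35 - 42)² = (-1471/35)² = 2163841/1225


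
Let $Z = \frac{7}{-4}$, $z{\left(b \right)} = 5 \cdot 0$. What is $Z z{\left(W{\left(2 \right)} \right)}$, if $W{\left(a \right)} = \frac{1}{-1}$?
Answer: $0$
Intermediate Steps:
$W{\left(a \right)} = -1$
$z{\left(b \right)} = 0$
$Z = - \frac{7}{4}$ ($Z = 7 \left(- \frac{1}{4}\right) = - \frac{7}{4} \approx -1.75$)
$Z z{\left(W{\left(2 \right)} \right)} = \left(- \frac{7}{4}\right) 0 = 0$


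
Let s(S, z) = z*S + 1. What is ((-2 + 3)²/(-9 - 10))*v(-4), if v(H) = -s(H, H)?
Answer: 17/19 ≈ 0.89474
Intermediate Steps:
s(S, z) = 1 + S*z (s(S, z) = S*z + 1 = 1 + S*z)
v(H) = -1 - H² (v(H) = -(1 + H*H) = -(1 + H²) = -1 - H²)
((-2 + 3)²/(-9 - 10))*v(-4) = ((-2 + 3)²/(-9 - 10))*(-1 - 1*(-4)²) = (1²/(-19))*(-1 - 1*16) = (-1/19*1)*(-1 - 16) = -1/19*(-17) = 17/19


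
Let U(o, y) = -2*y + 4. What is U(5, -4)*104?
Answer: 1248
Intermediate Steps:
U(o, y) = 4 - 2*y
U(5, -4)*104 = (4 - 2*(-4))*104 = (4 + 8)*104 = 12*104 = 1248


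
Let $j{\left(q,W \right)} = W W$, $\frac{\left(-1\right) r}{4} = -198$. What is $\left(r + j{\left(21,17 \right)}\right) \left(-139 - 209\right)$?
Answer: $-376188$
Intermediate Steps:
$r = 792$ ($r = \left(-4\right) \left(-198\right) = 792$)
$j{\left(q,W \right)} = W^{2}$
$\left(r + j{\left(21,17 \right)}\right) \left(-139 - 209\right) = \left(792 + 17^{2}\right) \left(-139 - 209\right) = \left(792 + 289\right) \left(-348\right) = 1081 \left(-348\right) = -376188$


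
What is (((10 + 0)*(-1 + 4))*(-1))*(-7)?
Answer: 210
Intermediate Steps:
(((10 + 0)*(-1 + 4))*(-1))*(-7) = ((10*3)*(-1))*(-7) = (30*(-1))*(-7) = -30*(-7) = 210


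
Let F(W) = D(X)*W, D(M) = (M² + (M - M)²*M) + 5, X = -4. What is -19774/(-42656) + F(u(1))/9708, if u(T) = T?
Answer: 8035907/17254352 ≈ 0.46573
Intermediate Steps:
D(M) = 5 + M² (D(M) = (M² + 0²*M) + 5 = (M² + 0*M) + 5 = (M² + 0) + 5 = M² + 5 = 5 + M²)
F(W) = 21*W (F(W) = (5 + (-4)²)*W = (5 + 16)*W = 21*W)
-19774/(-42656) + F(u(1))/9708 = -19774/(-42656) + (21*1)/9708 = -19774*(-1/42656) + 21*(1/9708) = 9887/21328 + 7/3236 = 8035907/17254352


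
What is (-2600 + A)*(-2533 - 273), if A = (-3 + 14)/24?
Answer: 87531767/12 ≈ 7.2943e+6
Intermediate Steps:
A = 11/24 (A = (1/24)*11 = 11/24 ≈ 0.45833)
(-2600 + A)*(-2533 - 273) = (-2600 + 11/24)*(-2533 - 273) = -62389/24*(-2806) = 87531767/12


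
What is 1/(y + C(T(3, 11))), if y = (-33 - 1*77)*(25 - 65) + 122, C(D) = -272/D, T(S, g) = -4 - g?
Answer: 15/68102 ≈ 0.00022026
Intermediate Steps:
y = 4522 (y = (-33 - 77)*(-40) + 122 = -110*(-40) + 122 = 4400 + 122 = 4522)
1/(y + C(T(3, 11))) = 1/(4522 - 272/(-4 - 1*11)) = 1/(4522 - 272/(-4 - 11)) = 1/(4522 - 272/(-15)) = 1/(4522 - 272*(-1/15)) = 1/(4522 + 272/15) = 1/(68102/15) = 15/68102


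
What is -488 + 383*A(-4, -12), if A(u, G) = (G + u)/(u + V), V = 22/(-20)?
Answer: 36392/51 ≈ 713.57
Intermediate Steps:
V = -11/10 (V = 22*(-1/20) = -11/10 ≈ -1.1000)
A(u, G) = (G + u)/(-11/10 + u) (A(u, G) = (G + u)/(u - 11/10) = (G + u)/(-11/10 + u))
-488 + 383*A(-4, -12) = -488 + 383*(10*(-12 - 4)/(-11 + 10*(-4))) = -488 + 383*(10*(-16)/(-11 - 40)) = -488 + 383*(10*(-16)/(-51)) = -488 + 383*(10*(-1/51)*(-16)) = -488 + 383*(160/51) = -488 + 61280/51 = 36392/51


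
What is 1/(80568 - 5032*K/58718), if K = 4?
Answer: 1727/139140344 ≈ 1.2412e-5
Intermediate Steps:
1/(80568 - 5032*K/58718) = 1/(80568 - 5032*4/58718) = 1/(80568 - 20128*1/58718) = 1/(80568 - 592/1727) = 1/(139140344/1727) = 1727/139140344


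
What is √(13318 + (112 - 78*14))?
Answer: √12338 ≈ 111.08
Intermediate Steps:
√(13318 + (112 - 78*14)) = √(13318 + (112 - 1092)) = √(13318 - 980) = √12338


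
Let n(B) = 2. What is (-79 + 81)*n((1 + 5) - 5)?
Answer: 4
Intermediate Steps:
(-79 + 81)*n((1 + 5) - 5) = (-79 + 81)*2 = 2*2 = 4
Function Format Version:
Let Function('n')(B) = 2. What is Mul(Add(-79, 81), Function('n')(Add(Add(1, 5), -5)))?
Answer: 4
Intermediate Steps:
Mul(Add(-79, 81), Function('n')(Add(Add(1, 5), -5))) = Mul(Add(-79, 81), 2) = Mul(2, 2) = 4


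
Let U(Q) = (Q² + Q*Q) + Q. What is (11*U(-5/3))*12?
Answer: 1540/3 ≈ 513.33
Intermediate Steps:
U(Q) = Q + 2*Q² (U(Q) = (Q² + Q²) + Q = 2*Q² + Q = Q + 2*Q²)
(11*U(-5/3))*12 = (11*((-5/3)*(1 + 2*(-5/3))))*12 = (11*((-5*⅓)*(1 + 2*(-5*⅓))))*12 = (11*(-5*(1 + 2*(-5/3))/3))*12 = (11*(-5*(1 - 10/3)/3))*12 = (11*(-5/3*(-7/3)))*12 = (11*(35/9))*12 = (385/9)*12 = 1540/3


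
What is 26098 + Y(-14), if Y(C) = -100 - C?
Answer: 26012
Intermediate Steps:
26098 + Y(-14) = 26098 + (-100 - 1*(-14)) = 26098 + (-100 + 14) = 26098 - 86 = 26012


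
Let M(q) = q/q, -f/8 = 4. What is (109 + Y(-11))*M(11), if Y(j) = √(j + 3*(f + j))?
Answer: 109 + 2*I*√35 ≈ 109.0 + 11.832*I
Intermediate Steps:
f = -32 (f = -8*4 = -32)
M(q) = 1
Y(j) = √(-96 + 4*j) (Y(j) = √(j + 3*(-32 + j)) = √(j + (-96 + 3*j)) = √(-96 + 4*j))
(109 + Y(-11))*M(11) = (109 + 2*√(-24 - 11))*1 = (109 + 2*√(-35))*1 = (109 + 2*(I*√35))*1 = (109 + 2*I*√35)*1 = 109 + 2*I*√35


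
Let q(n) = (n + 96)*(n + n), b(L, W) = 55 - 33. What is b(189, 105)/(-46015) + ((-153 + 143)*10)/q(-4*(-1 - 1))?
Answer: -1159527/19142240 ≈ -0.060574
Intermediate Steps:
b(L, W) = 22
q(n) = 2*n*(96 + n) (q(n) = (96 + n)*(2*n) = 2*n*(96 + n))
b(189, 105)/(-46015) + ((-153 + 143)*10)/q(-4*(-1 - 1)) = 22/(-46015) + ((-153 + 143)*10)/((2*(-4*(-1 - 1))*(96 - 4*(-1 - 1)))) = 22*(-1/46015) + (-10*10)/((2*(-4*(-2))*(96 - 4*(-2)))) = -22/46015 - 100*1/(16*(96 + 8)) = -22/46015 - 100/(2*8*104) = -22/46015 - 100/1664 = -22/46015 - 100*1/1664 = -22/46015 - 25/416 = -1159527/19142240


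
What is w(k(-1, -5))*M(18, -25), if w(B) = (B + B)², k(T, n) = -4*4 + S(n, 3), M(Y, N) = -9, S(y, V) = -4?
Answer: -14400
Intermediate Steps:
k(T, n) = -20 (k(T, n) = -4*4 - 4 = -16 - 4 = -20)
w(B) = 4*B² (w(B) = (2*B)² = 4*B²)
w(k(-1, -5))*M(18, -25) = (4*(-20)²)*(-9) = (4*400)*(-9) = 1600*(-9) = -14400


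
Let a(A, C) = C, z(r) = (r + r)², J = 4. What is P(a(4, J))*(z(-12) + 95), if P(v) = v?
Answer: 2684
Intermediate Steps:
z(r) = 4*r² (z(r) = (2*r)² = 4*r²)
P(a(4, J))*(z(-12) + 95) = 4*(4*(-12)² + 95) = 4*(4*144 + 95) = 4*(576 + 95) = 4*671 = 2684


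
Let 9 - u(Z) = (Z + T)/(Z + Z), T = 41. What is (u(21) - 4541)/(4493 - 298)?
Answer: -95203/88095 ≈ -1.0807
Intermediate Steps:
u(Z) = 9 - (41 + Z)/(2*Z) (u(Z) = 9 - (Z + 41)/(Z + Z) = 9 - (41 + Z)/(2*Z))
(u(21) - 4541)/(4493 - 298) = ((1/2)*(-41 + 17*21)/21 - 4541)/(4493 - 298) = ((1/2)*(1/21)*(-41 + 357) - 4541)/4195 = ((1/2)*(1/21)*316 - 4541)*(1/4195) = (158/21 - 4541)*(1/4195) = -95203/21*1/4195 = -95203/88095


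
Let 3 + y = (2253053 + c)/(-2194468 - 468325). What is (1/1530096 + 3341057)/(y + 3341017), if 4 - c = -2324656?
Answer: 1944652164602377727/1944626135961450192 ≈ 1.0000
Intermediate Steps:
c = 2324660 (c = 4 - 1*(-2324656) = 4 + 2324656 = 2324660)
y = -1795156/380399 (y = -3 + (2253053 + 2324660)/(-2194468 - 468325) = -3 + 4577713/(-2662793) = -3 + 4577713*(-1/2662793) = -3 - 653959/380399 = -1795156/380399 ≈ -4.7191)
(1/1530096 + 3341057)/(y + 3341017) = (1/1530096 + 3341057)/(-1795156/380399 + 3341017) = (1/1530096 + 3341057)/(1270917730627/380399) = (5112137951473/1530096)*(380399/1270917730627) = 1944652164602377727/1944626135961450192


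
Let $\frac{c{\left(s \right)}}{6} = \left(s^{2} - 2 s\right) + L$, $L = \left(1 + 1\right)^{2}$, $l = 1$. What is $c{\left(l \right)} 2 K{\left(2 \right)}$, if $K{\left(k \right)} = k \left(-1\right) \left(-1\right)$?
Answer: $72$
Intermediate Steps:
$L = 4$ ($L = 2^{2} = 4$)
$c{\left(s \right)} = 24 - 12 s + 6 s^{2}$ ($c{\left(s \right)} = 6 \left(\left(s^{2} - 2 s\right) + 4\right) = 6 \left(4 + s^{2} - 2 s\right) = 24 - 12 s + 6 s^{2}$)
$K{\left(k \right)} = k$ ($K{\left(k \right)} = - k \left(-1\right) = k$)
$c{\left(l \right)} 2 K{\left(2 \right)} = \left(24 - 12 + 6 \cdot 1^{2}\right) 2 \cdot 2 = \left(24 - 12 + 6 \cdot 1\right) 2 \cdot 2 = \left(24 - 12 + 6\right) 2 \cdot 2 = 18 \cdot 2 \cdot 2 = 36 \cdot 2 = 72$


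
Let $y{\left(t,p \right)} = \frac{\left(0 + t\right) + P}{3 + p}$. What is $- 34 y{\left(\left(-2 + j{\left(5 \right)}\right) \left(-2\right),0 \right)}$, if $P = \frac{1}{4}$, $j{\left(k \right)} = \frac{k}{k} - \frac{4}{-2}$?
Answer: $\frac{119}{6} \approx 19.833$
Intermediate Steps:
$j{\left(k \right)} = 3$ ($j{\left(k \right)} = 1 - -2 = 1 + 2 = 3$)
$P = \frac{1}{4} \approx 0.25$
$y{\left(t,p \right)} = \frac{\frac{1}{4} + t}{3 + p}$ ($y{\left(t,p \right)} = \frac{\left(0 + t\right) + \frac{1}{4}}{3 + p} = \frac{t + \frac{1}{4}}{3 + p} = \frac{\frac{1}{4} + t}{3 + p}$)
$- 34 y{\left(\left(-2 + j{\left(5 \right)}\right) \left(-2\right),0 \right)} = - 34 \frac{\frac{1}{4} + \left(-2 + 3\right) \left(-2\right)}{3 + 0} = - 34 \frac{\frac{1}{4} + 1 \left(-2\right)}{3} = - 34 \frac{\frac{1}{4} - 2}{3} = - 34 \cdot \frac{1}{3} \left(- \frac{7}{4}\right) = \left(-34\right) \left(- \frac{7}{12}\right) = \frac{119}{6}$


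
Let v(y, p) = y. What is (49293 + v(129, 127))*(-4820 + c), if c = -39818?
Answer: -2206099236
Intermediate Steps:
(49293 + v(129, 127))*(-4820 + c) = (49293 + 129)*(-4820 - 39818) = 49422*(-44638) = -2206099236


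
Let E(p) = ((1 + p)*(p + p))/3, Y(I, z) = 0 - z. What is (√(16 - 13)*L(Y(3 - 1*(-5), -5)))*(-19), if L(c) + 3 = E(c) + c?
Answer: -418*√3 ≈ -724.00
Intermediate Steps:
Y(I, z) = -z
E(p) = 2*p*(1 + p)/3 (E(p) = ((1 + p)*(2*p))*(⅓) = (2*p*(1 + p))*(⅓) = 2*p*(1 + p)/3)
L(c) = -3 + c + 2*c*(1 + c)/3 (L(c) = -3 + (2*c*(1 + c)/3 + c) = -3 + (c + 2*c*(1 + c)/3) = -3 + c + 2*c*(1 + c)/3)
(√(16 - 13)*L(Y(3 - 1*(-5), -5)))*(-19) = (√(16 - 13)*(-3 + 2*(-1*(-5))²/3 + 5*(-1*(-5))/3))*(-19) = (√3*(-3 + (⅔)*5² + (5/3)*5))*(-19) = (√3*(-3 + (⅔)*25 + 25/3))*(-19) = (√3*(-3 + 50/3 + 25/3))*(-19) = (√3*22)*(-19) = (22*√3)*(-19) = -418*√3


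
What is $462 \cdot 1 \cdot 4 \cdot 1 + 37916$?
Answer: $39764$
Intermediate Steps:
$462 \cdot 1 \cdot 4 \cdot 1 + 37916 = 462 \cdot 4 \cdot 1 + 37916 = 462 \cdot 4 + 37916 = 1848 + 37916 = 39764$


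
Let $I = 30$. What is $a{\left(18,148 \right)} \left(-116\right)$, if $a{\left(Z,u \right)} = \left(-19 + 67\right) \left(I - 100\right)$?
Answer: $389760$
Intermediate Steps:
$a{\left(Z,u \right)} = -3360$ ($a{\left(Z,u \right)} = \left(-19 + 67\right) \left(30 - 100\right) = 48 \left(-70\right) = -3360$)
$a{\left(18,148 \right)} \left(-116\right) = \left(-3360\right) \left(-116\right) = 389760$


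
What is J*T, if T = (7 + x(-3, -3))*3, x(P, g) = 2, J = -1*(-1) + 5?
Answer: 162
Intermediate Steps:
J = 6 (J = 1 + 5 = 6)
T = 27 (T = (7 + 2)*3 = 9*3 = 27)
J*T = 6*27 = 162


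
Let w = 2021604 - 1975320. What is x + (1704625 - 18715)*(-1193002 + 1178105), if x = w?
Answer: -25114954986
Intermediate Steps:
w = 46284
x = 46284
x + (1704625 - 18715)*(-1193002 + 1178105) = 46284 + (1704625 - 18715)*(-1193002 + 1178105) = 46284 + 1685910*(-14897) = 46284 - 25115001270 = -25114954986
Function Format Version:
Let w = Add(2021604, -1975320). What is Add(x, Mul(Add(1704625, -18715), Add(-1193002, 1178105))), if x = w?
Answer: -25114954986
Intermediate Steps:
w = 46284
x = 46284
Add(x, Mul(Add(1704625, -18715), Add(-1193002, 1178105))) = Add(46284, Mul(Add(1704625, -18715), Add(-1193002, 1178105))) = Add(46284, Mul(1685910, -14897)) = Add(46284, -25115001270) = -25114954986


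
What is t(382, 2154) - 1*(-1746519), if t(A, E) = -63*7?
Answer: 1746078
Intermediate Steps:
t(A, E) = -441
t(382, 2154) - 1*(-1746519) = -441 - 1*(-1746519) = -441 + 1746519 = 1746078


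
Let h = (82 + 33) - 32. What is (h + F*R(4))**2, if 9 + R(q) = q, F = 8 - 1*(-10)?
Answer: 49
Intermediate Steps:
h = 83 (h = 115 - 32 = 83)
F = 18 (F = 8 + 10 = 18)
R(q) = -9 + q
(h + F*R(4))**2 = (83 + 18*(-9 + 4))**2 = (83 + 18*(-5))**2 = (83 - 90)**2 = (-7)**2 = 49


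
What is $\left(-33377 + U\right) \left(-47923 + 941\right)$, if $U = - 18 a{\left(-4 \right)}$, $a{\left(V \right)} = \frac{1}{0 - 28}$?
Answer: $\frac{10976616079}{7} \approx 1.5681 \cdot 10^{9}$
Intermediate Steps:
$a{\left(V \right)} = - \frac{1}{28}$ ($a{\left(V \right)} = \frac{1}{-28} = - \frac{1}{28}$)
$U = \frac{9}{14}$ ($U = \left(-18\right) \left(- \frac{1}{28}\right) = \frac{9}{14} \approx 0.64286$)
$\left(-33377 + U\right) \left(-47923 + 941\right) = \left(-33377 + \frac{9}{14}\right) \left(-47923 + 941\right) = \left(- \frac{467269}{14}\right) \left(-46982\right) = \frac{10976616079}{7}$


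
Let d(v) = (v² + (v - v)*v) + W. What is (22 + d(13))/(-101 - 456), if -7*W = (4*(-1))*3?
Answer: -1349/3899 ≈ -0.34599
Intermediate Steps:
W = 12/7 (W = -4*(-1)*3/7 = -(-4)*3/7 = -⅐*(-12) = 12/7 ≈ 1.7143)
d(v) = 12/7 + v² (d(v) = (v² + (v - v)*v) + 12/7 = (v² + 0*v) + 12/7 = (v² + 0) + 12/7 = v² + 12/7 = 12/7 + v²)
(22 + d(13))/(-101 - 456) = (22 + (12/7 + 13²))/(-101 - 456) = (22 + (12/7 + 169))/(-557) = (22 + 1195/7)*(-1/557) = (1349/7)*(-1/557) = -1349/3899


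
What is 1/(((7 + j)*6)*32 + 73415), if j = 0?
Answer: 1/74759 ≈ 1.3376e-5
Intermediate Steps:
1/(((7 + j)*6)*32 + 73415) = 1/(((7 + 0)*6)*32 + 73415) = 1/((7*6)*32 + 73415) = 1/(42*32 + 73415) = 1/(1344 + 73415) = 1/74759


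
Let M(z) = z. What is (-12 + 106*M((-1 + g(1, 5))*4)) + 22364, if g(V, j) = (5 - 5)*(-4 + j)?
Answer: 21928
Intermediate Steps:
g(V, j) = 0 (g(V, j) = 0*(-4 + j) = 0)
(-12 + 106*M((-1 + g(1, 5))*4)) + 22364 = (-12 + 106*((-1 + 0)*4)) + 22364 = (-12 + 106*(-1*4)) + 22364 = (-12 + 106*(-4)) + 22364 = (-12 - 424) + 22364 = -436 + 22364 = 21928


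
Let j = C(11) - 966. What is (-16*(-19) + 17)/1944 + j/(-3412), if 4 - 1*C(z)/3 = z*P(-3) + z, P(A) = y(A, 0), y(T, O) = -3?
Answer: 235127/552744 ≈ 0.42538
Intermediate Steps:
P(A) = -3
C(z) = 12 + 6*z (C(z) = 12 - 3*(z*(-3) + z) = 12 - 3*(-3*z + z) = 12 - (-6)*z = 12 + 6*z)
j = -888 (j = (12 + 6*11) - 966 = (12 + 66) - 966 = 78 - 966 = -888)
(-16*(-19) + 17)/1944 + j/(-3412) = (-16*(-19) + 17)/1944 - 888/(-3412) = (304 + 17)*(1/1944) - 888*(-1/3412) = 321*(1/1944) + 222/853 = 107/648 + 222/853 = 235127/552744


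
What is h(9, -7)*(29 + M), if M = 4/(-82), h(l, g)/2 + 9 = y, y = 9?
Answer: 0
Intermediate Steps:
h(l, g) = 0 (h(l, g) = -18 + 2*9 = -18 + 18 = 0)
M = -2/41 (M = 4*(-1/82) = -2/41 ≈ -0.048781)
h(9, -7)*(29 + M) = 0*(29 - 2/41) = 0*(1187/41) = 0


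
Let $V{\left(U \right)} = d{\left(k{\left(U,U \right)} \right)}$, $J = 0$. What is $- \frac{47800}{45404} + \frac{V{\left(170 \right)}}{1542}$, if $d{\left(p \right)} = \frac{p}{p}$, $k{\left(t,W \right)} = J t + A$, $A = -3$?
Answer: $- \frac{18415549}{17503242} \approx -1.0521$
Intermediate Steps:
$k{\left(t,W \right)} = -3$ ($k{\left(t,W \right)} = 0 t - 3 = 0 - 3 = -3$)
$d{\left(p \right)} = 1$
$V{\left(U \right)} = 1$
$- \frac{47800}{45404} + \frac{V{\left(170 \right)}}{1542} = - \frac{47800}{45404} + 1 \cdot \frac{1}{1542} = \left(-47800\right) \frac{1}{45404} + 1 \cdot \frac{1}{1542} = - \frac{11950}{11351} + \frac{1}{1542} = - \frac{18415549}{17503242}$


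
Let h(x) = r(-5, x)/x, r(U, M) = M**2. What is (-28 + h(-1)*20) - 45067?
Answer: -45115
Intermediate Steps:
h(x) = x (h(x) = x**2/x = x)
(-28 + h(-1)*20) - 45067 = (-28 - 1*20) - 45067 = (-28 - 20) - 45067 = -48 - 45067 = -45115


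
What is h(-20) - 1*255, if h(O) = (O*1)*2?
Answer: -295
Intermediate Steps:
h(O) = 2*O (h(O) = O*2 = 2*O)
h(-20) - 1*255 = 2*(-20) - 1*255 = -40 - 255 = -295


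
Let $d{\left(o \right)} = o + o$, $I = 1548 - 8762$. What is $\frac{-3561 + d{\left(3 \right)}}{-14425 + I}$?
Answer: $\frac{1185}{7213} \approx 0.16429$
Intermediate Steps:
$I = -7214$
$d{\left(o \right)} = 2 o$
$\frac{-3561 + d{\left(3 \right)}}{-14425 + I} = \frac{-3561 + 2 \cdot 3}{-14425 - 7214} = \frac{-3561 + 6}{-21639} = \left(-3555\right) \left(- \frac{1}{21639}\right) = \frac{1185}{7213}$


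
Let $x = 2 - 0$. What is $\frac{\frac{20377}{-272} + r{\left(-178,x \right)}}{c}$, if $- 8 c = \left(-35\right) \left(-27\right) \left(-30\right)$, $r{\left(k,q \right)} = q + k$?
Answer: $- \frac{68249}{963900} \approx -0.070805$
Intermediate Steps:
$x = 2$ ($x = 2 + 0 = 2$)
$r{\left(k,q \right)} = k + q$
$c = \frac{14175}{4}$ ($c = - \frac{\left(-35\right) \left(-27\right) \left(-30\right)}{8} = - \frac{945 \left(-30\right)}{8} = \left(- \frac{1}{8}\right) \left(-28350\right) = \frac{14175}{4} \approx 3543.8$)
$\frac{\frac{20377}{-272} + r{\left(-178,x \right)}}{c} = \frac{\frac{20377}{-272} + \left(-178 + 2\right)}{\frac{14175}{4}} = \left(20377 \left(- \frac{1}{272}\right) - 176\right) \frac{4}{14175} = \left(- \frac{20377}{272} - 176\right) \frac{4}{14175} = \left(- \frac{68249}{272}\right) \frac{4}{14175} = - \frac{68249}{963900}$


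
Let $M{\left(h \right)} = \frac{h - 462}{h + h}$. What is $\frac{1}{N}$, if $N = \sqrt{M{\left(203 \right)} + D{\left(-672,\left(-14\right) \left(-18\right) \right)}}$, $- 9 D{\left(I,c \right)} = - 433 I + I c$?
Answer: $- \frac{i \sqrt{409189362}}{2351663} \approx - 0.0086018 i$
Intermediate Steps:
$M{\left(h \right)} = \frac{-462 + h}{2 h}$
$D{\left(I,c \right)} = \frac{433 I}{9} - \frac{I c}{9}$ ($D{\left(I,c \right)} = - \frac{- 433 I + I c}{9} = \frac{433 I}{9} - \frac{I c}{9}$)
$N = \frac{i \sqrt{409189362}}{174}$ ($N = \sqrt{\frac{-462 + 203}{2 \cdot 203} + \frac{1}{9} \left(-672\right) \left(433 - \left(-14\right) \left(-18\right)\right)} = \sqrt{\frac{1}{2} \cdot \frac{1}{203} \left(-259\right) + \frac{1}{9} \left(-672\right) \left(433 - 252\right)} = \sqrt{- \frac{37}{58} + \frac{1}{9} \left(-672\right) \left(433 - 252\right)} = \sqrt{- \frac{37}{58} + \frac{1}{9} \left(-672\right) 181} = \sqrt{- \frac{37}{58} - \frac{40544}{3}} = \sqrt{- \frac{2351663}{174}} = \frac{i \sqrt{409189362}}{174} \approx 116.26 i$)
$\frac{1}{N} = \frac{1}{\frac{1}{174} i \sqrt{409189362}} = - \frac{i \sqrt{409189362}}{2351663}$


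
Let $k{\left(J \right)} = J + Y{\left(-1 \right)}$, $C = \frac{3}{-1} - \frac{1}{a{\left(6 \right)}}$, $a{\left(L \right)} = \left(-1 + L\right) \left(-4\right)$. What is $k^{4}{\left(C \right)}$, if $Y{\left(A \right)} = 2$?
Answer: $\frac{130321}{160000} \approx 0.81451$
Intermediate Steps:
$a{\left(L \right)} = 4 - 4 L$
$C = - \frac{59}{20}$ ($C = \frac{3}{-1} - \frac{1}{4 - 24} = 3 \left(-1\right) - \frac{1}{4 - 24} = -3 - \frac{1}{-20} = -3 - - \frac{1}{20} = -3 + \frac{1}{20} = - \frac{59}{20} \approx -2.95$)
$k{\left(J \right)} = 2 + J$ ($k{\left(J \right)} = J + 2 = 2 + J$)
$k^{4}{\left(C \right)} = \left(2 - \frac{59}{20}\right)^{4} = \left(- \frac{19}{20}\right)^{4} = \frac{130321}{160000}$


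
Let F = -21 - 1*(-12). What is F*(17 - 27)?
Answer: 90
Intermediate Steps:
F = -9 (F = -21 + 12 = -9)
F*(17 - 27) = -9*(17 - 27) = -9*(-10) = 90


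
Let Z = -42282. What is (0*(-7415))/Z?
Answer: 0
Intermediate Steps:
(0*(-7415))/Z = (0*(-7415))/(-42282) = 0*(-1/42282) = 0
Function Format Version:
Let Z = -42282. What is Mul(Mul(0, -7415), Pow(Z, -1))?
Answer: 0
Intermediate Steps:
Mul(Mul(0, -7415), Pow(Z, -1)) = Mul(Mul(0, -7415), Pow(-42282, -1)) = Mul(0, Rational(-1, 42282)) = 0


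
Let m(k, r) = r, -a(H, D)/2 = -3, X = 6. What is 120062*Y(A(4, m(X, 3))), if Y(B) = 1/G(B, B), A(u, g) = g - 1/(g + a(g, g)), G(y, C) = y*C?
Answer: 4862511/338 ≈ 14386.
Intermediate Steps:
a(H, D) = 6 (a(H, D) = -2*(-3) = 6)
G(y, C) = C*y
A(u, g) = g - 1/(6 + g) (A(u, g) = g - 1/(g + 6) = g - 1/(6 + g))
Y(B) = B**(-2) (Y(B) = 1/(B*B) = 1/(B**2) = B**(-2))
120062*Y(A(4, m(X, 3))) = 120062/((-1 + 3**2 + 6*3)/(6 + 3))**2 = 120062/((-1 + 9 + 18)/9)**2 = 120062/((1/9)*26)**2 = 120062/(26/9)**2 = 120062*(81/676) = 4862511/338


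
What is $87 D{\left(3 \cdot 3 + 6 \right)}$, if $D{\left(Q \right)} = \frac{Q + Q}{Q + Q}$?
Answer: $87$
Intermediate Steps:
$D{\left(Q \right)} = 1$ ($D{\left(Q \right)} = \frac{2 Q}{2 Q} = 2 Q \frac{1}{2 Q} = 1$)
$87 D{\left(3 \cdot 3 + 6 \right)} = 87 \cdot 1 = 87$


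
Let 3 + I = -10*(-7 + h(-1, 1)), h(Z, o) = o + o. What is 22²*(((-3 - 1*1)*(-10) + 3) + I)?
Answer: 43560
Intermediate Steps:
h(Z, o) = 2*o
I = 47 (I = -3 - 10*(-7 + 2*1) = -3 - 10*(-7 + 2) = -3 - 10*(-5) = -3 + 50 = 47)
22²*(((-3 - 1*1)*(-10) + 3) + I) = 22²*(((-3 - 1*1)*(-10) + 3) + 47) = 484*(((-3 - 1)*(-10) + 3) + 47) = 484*((-4*(-10) + 3) + 47) = 484*((40 + 3) + 47) = 484*(43 + 47) = 484*90 = 43560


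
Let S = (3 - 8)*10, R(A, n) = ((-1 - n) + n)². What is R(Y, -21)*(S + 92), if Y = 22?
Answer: 42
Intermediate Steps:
R(A, n) = 1 (R(A, n) = (-1)² = 1)
S = -50 (S = -5*10 = -50)
R(Y, -21)*(S + 92) = 1*(-50 + 92) = 1*42 = 42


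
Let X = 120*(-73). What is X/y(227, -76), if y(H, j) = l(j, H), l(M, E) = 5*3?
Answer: -584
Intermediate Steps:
l(M, E) = 15
y(H, j) = 15
X = -8760
X/y(227, -76) = -8760/15 = -8760*1/15 = -584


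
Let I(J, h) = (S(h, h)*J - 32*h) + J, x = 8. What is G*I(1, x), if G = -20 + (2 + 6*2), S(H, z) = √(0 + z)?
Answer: 1530 - 12*√2 ≈ 1513.0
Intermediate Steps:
S(H, z) = √z
I(J, h) = J - 32*h + J*√h (I(J, h) = (√h*J - 32*h) + J = (J*√h - 32*h) + J = (-32*h + J*√h) + J = J - 32*h + J*√h)
G = -6 (G = -20 + (2 + 12) = -20 + 14 = -6)
G*I(1, x) = -6*(1 - 32*8 + 1*√8) = -6*(1 - 256 + 1*(2*√2)) = -6*(1 - 256 + 2*√2) = -6*(-255 + 2*√2) = 1530 - 12*√2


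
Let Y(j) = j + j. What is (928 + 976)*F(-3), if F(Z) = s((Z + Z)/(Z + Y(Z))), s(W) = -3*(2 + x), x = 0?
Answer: -11424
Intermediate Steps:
Y(j) = 2*j
s(W) = -6 (s(W) = -3*(2 + 0) = -3*2 = -6)
F(Z) = -6
(928 + 976)*F(-3) = (928 + 976)*(-6) = 1904*(-6) = -11424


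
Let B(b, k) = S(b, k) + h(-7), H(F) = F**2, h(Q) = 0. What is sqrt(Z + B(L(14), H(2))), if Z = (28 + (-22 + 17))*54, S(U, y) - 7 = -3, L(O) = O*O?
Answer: sqrt(1246) ≈ 35.299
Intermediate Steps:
L(O) = O**2
S(U, y) = 4 (S(U, y) = 7 - 3 = 4)
Z = 1242 (Z = (28 - 5)*54 = 23*54 = 1242)
B(b, k) = 4 (B(b, k) = 4 + 0 = 4)
sqrt(Z + B(L(14), H(2))) = sqrt(1242 + 4) = sqrt(1246)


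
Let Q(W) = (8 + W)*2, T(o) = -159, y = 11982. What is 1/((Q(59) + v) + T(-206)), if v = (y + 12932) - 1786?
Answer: 1/23103 ≈ 4.3284e-5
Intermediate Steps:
v = 23128 (v = (11982 + 12932) - 1786 = 24914 - 1786 = 23128)
Q(W) = 16 + 2*W
1/((Q(59) + v) + T(-206)) = 1/(((16 + 2*59) + 23128) - 159) = 1/(((16 + 118) + 23128) - 159) = 1/((134 + 23128) - 159) = 1/(23262 - 159) = 1/23103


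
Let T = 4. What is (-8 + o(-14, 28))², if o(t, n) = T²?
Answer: 64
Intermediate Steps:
o(t, n) = 16 (o(t, n) = 4² = 16)
(-8 + o(-14, 28))² = (-8 + 16)² = 8² = 64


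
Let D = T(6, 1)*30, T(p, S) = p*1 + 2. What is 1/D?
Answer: 1/240 ≈ 0.0041667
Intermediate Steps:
T(p, S) = 2 + p (T(p, S) = p + 2 = 2 + p)
D = 240 (D = (2 + 6)*30 = 8*30 = 240)
1/D = 1/240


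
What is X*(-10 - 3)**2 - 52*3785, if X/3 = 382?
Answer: -3146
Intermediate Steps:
X = 1146 (X = 3*382 = 1146)
X*(-10 - 3)**2 - 52*3785 = 1146*(-10 - 3)**2 - 52*3785 = 1146*(-13)**2 - 196820 = 1146*169 - 196820 = 193674 - 196820 = -3146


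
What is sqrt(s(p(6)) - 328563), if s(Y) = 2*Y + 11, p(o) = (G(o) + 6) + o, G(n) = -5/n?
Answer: I*sqrt(2956767)/3 ≈ 573.17*I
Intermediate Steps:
p(o) = 6 + o - 5/o (p(o) = (-5/o + 6) + o = (6 - 5/o) + o = 6 + o - 5/o)
s(Y) = 11 + 2*Y
sqrt(s(p(6)) - 328563) = sqrt((11 + 2*(6 + 6 - 5/6)) - 328563) = sqrt((11 + 2*(67/6)) - 328563) = sqrt((11 + 67/3) - 328563) = sqrt(100/3 - 328563) = sqrt(-985589/3) = I*sqrt(2956767)/3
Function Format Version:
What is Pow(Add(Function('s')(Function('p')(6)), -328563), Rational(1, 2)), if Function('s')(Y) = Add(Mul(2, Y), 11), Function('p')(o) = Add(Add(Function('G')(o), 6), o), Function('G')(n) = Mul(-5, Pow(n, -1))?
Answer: Mul(Rational(1, 3), I, Pow(2956767, Rational(1, 2))) ≈ Mul(573.17, I)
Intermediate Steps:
Function('p')(o) = Add(6, o, Mul(-5, Pow(o, -1))) (Function('p')(o) = Add(Add(Mul(-5, Pow(o, -1)), 6), o) = Add(Add(6, Mul(-5, Pow(o, -1))), o) = Add(6, o, Mul(-5, Pow(o, -1))))
Function('s')(Y) = Add(11, Mul(2, Y))
Pow(Add(Function('s')(Function('p')(6)), -328563), Rational(1, 2)) = Pow(Add(Add(11, Mul(2, Add(6, 6, Mul(-5, Pow(6, -1))))), -328563), Rational(1, 2)) = Pow(Add(Add(11, Mul(2, Add(6, 6, Mul(-5, Rational(1, 6))))), -328563), Rational(1, 2)) = Pow(Add(Add(11, Mul(2, Add(6, 6, Rational(-5, 6)))), -328563), Rational(1, 2)) = Pow(Add(Add(11, Mul(2, Rational(67, 6))), -328563), Rational(1, 2)) = Pow(Add(Add(11, Rational(67, 3)), -328563), Rational(1, 2)) = Pow(Add(Rational(100, 3), -328563), Rational(1, 2)) = Pow(Rational(-985589, 3), Rational(1, 2)) = Mul(Rational(1, 3), I, Pow(2956767, Rational(1, 2)))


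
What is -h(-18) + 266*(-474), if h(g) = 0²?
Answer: -126084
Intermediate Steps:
h(g) = 0
-h(-18) + 266*(-474) = -1*0 + 266*(-474) = 0 - 126084 = -126084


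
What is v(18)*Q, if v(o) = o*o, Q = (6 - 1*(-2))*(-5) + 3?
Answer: -11988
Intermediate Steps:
Q = -37 (Q = (6 + 2)*(-5) + 3 = 8*(-5) + 3 = -40 + 3 = -37)
v(o) = o²
v(18)*Q = 18²*(-37) = 324*(-37) = -11988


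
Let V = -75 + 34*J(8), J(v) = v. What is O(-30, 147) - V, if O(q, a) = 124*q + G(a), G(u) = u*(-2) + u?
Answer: -4064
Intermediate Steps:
G(u) = -u (G(u) = -2*u + u = -u)
O(q, a) = -a + 124*q (O(q, a) = 124*q - a = -a + 124*q)
V = 197 (V = -75 + 34*8 = -75 + 272 = 197)
O(-30, 147) - V = (-1*147 + 124*(-30)) - 1*197 = (-147 - 3720) - 197 = -3867 - 197 = -4064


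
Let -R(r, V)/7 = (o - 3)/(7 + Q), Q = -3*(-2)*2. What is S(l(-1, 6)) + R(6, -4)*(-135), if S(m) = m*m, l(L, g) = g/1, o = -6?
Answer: -7821/19 ≈ -411.63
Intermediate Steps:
Q = 12 (Q = 6*2 = 12)
l(L, g) = g (l(L, g) = g*1 = g)
R(r, V) = 63/19 (R(r, V) = -7*(-6 - 3)/(7 + 12) = -(-63)/19 = -7*(-9/19) = 63/19)
S(m) = m**2
S(l(-1, 6)) + R(6, -4)*(-135) = 6**2 + (63/19)*(-135) = 36 - 8505/19 = -7821/19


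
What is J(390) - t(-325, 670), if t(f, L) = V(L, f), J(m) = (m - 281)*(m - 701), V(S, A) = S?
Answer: -34569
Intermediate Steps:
J(m) = (-701 + m)*(-281 + m) (J(m) = (-281 + m)*(-701 + m) = (-701 + m)*(-281 + m))
t(f, L) = L
J(390) - t(-325, 670) = (196981 + 390² - 982*390) - 1*670 = (196981 + 152100 - 382980) - 670 = -33899 - 670 = -34569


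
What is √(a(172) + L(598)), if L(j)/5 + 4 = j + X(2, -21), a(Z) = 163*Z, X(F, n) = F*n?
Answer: 2*√7699 ≈ 175.49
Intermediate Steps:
L(j) = -230 + 5*j (L(j) = -20 + 5*(j + 2*(-21)) = -20 + 5*(j - 42) = -20 + 5*(-42 + j) = -20 + (-210 + 5*j) = -230 + 5*j)
√(a(172) + L(598)) = √(163*172 + (-230 + 5*598)) = √(28036 + (-230 + 2990)) = √(28036 + 2760) = √30796 = 2*√7699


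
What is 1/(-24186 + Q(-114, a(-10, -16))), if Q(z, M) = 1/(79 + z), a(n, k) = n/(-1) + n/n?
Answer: -35/846511 ≈ -4.1346e-5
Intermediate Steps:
a(n, k) = 1 - n (a(n, k) = n*(-1) + 1 = -n + 1 = 1 - n)
1/(-24186 + Q(-114, a(-10, -16))) = 1/(-24186 + 1/(79 - 114)) = 1/(-24186 + 1/(-35)) = 1/(-24186 - 1/35) = 1/(-846511/35) = -35/846511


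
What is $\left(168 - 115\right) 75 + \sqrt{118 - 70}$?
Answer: $3975 + 4 \sqrt{3} \approx 3981.9$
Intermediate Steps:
$\left(168 - 115\right) 75 + \sqrt{118 - 70} = 53 \cdot 75 + \sqrt{48} = 3975 + 4 \sqrt{3}$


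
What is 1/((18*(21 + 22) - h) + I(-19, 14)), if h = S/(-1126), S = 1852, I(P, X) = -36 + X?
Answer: 563/424302 ≈ 0.0013269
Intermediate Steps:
h = -926/563 (h = 1852/(-1126) = 1852*(-1/1126) = -926/563 ≈ -1.6448)
1/((18*(21 + 22) - h) + I(-19, 14)) = 1/((18*(21 + 22) - 1*(-926/563)) + (-36 + 14)) = 1/((18*43 + 926/563) - 22) = 1/((774 + 926/563) - 22) = 1/(436688/563 - 22) = 1/(424302/563) = 563/424302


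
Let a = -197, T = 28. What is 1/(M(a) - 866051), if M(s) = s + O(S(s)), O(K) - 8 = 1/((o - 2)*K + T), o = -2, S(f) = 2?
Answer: -20/17324799 ≈ -1.1544e-6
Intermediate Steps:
O(K) = 8 + 1/(28 - 4*K) (O(K) = 8 + 1/((-2 - 2)*K + 28) = 8 + 1/(-4*K + 28) = 8 + 1/(28 - 4*K))
M(s) = 161/20 + s (M(s) = s + (225 - 32*2)/(4*(7 - 1*2)) = s + (225 - 64)/(4*(7 - 2)) = s + (1/4)*161/5 = s + (1/4)*(1/5)*161 = s + 161/20 = 161/20 + s)
1/(M(a) - 866051) = 1/((161/20 - 197) - 866051) = 1/(-3779/20 - 866051) = 1/(-17324799/20) = -20/17324799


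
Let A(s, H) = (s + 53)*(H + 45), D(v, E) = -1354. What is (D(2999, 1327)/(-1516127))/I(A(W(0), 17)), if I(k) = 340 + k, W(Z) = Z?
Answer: 677/2748738251 ≈ 2.4629e-7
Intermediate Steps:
A(s, H) = (45 + H)*(53 + s) (A(s, H) = (53 + s)*(45 + H) = (45 + H)*(53 + s))
(D(2999, 1327)/(-1516127))/I(A(W(0), 17)) = (-1354/(-1516127))/(340 + (2385 + 45*0 + 53*17 + 17*0)) = (-1354*(-1/1516127))/(340 + (2385 + 0 + 901 + 0)) = 1354/(1516127*(340 + 3286)) = (1354/1516127)/3626 = (1354/1516127)*(1/3626) = 677/2748738251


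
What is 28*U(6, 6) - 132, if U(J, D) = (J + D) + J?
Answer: 372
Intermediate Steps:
U(J, D) = D + 2*J (U(J, D) = (D + J) + J = D + 2*J)
28*U(6, 6) - 132 = 28*(6 + 2*6) - 132 = 28*(6 + 12) - 132 = 28*18 - 132 = 504 - 132 = 372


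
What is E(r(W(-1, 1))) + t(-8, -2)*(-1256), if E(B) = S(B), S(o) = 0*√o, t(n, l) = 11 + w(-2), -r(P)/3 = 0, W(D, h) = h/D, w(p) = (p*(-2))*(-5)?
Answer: 11304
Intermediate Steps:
w(p) = 10*p (w(p) = -2*p*(-5) = 10*p)
r(P) = 0 (r(P) = -3*0 = 0)
t(n, l) = -9 (t(n, l) = 11 + 10*(-2) = 11 - 20 = -9)
S(o) = 0
E(B) = 0
E(r(W(-1, 1))) + t(-8, -2)*(-1256) = 0 - 9*(-1256) = 0 + 11304 = 11304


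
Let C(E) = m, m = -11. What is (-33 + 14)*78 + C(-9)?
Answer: -1493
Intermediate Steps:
C(E) = -11
(-33 + 14)*78 + C(-9) = (-33 + 14)*78 - 11 = -19*78 - 11 = -1482 - 11 = -1493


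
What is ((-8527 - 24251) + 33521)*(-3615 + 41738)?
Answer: 28325389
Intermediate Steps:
((-8527 - 24251) + 33521)*(-3615 + 41738) = (-32778 + 33521)*38123 = 743*38123 = 28325389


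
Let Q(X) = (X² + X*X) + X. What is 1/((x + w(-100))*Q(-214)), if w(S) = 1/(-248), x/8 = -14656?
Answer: -124/1328522125945 ≈ -9.3337e-11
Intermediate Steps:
x = -117248 (x = 8*(-14656) = -117248)
w(S) = -1/248
Q(X) = X + 2*X² (Q(X) = (X² + X²) + X = 2*X² + X = X + 2*X²)
1/((x + w(-100))*Q(-214)) = 1/((-117248 - 1/248)*((-214*(1 + 2*(-214))))) = 1/((-29077505/248)*((-214*(1 - 428)))) = -248/(29077505*((-214*(-427)))) = -248/29077505/91378 = -248/29077505*1/91378 = -124/1328522125945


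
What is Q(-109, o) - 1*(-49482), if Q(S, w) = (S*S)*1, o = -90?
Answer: 61363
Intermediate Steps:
Q(S, w) = S² (Q(S, w) = S²*1 = S²)
Q(-109, o) - 1*(-49482) = (-109)² - 1*(-49482) = 11881 + 49482 = 61363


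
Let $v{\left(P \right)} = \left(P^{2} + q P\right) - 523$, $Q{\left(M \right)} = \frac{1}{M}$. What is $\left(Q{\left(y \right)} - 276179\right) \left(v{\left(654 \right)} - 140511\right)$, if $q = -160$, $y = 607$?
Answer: $- \frac{30517639571384}{607} \approx -5.0276 \cdot 10^{10}$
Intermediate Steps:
$v{\left(P \right)} = -523 + P^{2} - 160 P$ ($v{\left(P \right)} = \left(P^{2} - 160 P\right) - 523 = -523 + P^{2} - 160 P$)
$\left(Q{\left(y \right)} - 276179\right) \left(v{\left(654 \right)} - 140511\right) = \left(\frac{1}{607} - 276179\right) \left(\left(-523 + 654^{2} - 104640\right) - 140511\right) = \left(\frac{1}{607} - 276179\right) \left(\left(-523 + 427716 - 104640\right) - 140511\right) = - \frac{167640652 \left(322553 - 140511\right)}{607} = \left(- \frac{167640652}{607}\right) 182042 = - \frac{30517639571384}{607}$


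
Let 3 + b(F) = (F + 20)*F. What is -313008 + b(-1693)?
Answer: 2519378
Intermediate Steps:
b(F) = -3 + F*(20 + F) (b(F) = -3 + (F + 20)*F = -3 + (20 + F)*F = -3 + F*(20 + F))
-313008 + b(-1693) = -313008 + (-3 + (-1693)² + 20*(-1693)) = -313008 + (-3 + 2866249 - 33860) = -313008 + 2832386 = 2519378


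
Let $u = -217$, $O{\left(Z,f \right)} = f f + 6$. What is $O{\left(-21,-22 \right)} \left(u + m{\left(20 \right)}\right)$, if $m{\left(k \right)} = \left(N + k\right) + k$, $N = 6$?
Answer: $-83790$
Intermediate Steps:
$O{\left(Z,f \right)} = 6 + f^{2}$ ($O{\left(Z,f \right)} = f^{2} + 6 = 6 + f^{2}$)
$m{\left(k \right)} = 6 + 2 k$ ($m{\left(k \right)} = \left(6 + k\right) + k = 6 + 2 k$)
$O{\left(-21,-22 \right)} \left(u + m{\left(20 \right)}\right) = \left(6 + \left(-22\right)^{2}\right) \left(-217 + \left(6 + 2 \cdot 20\right)\right) = \left(6 + 484\right) \left(-217 + \left(6 + 40\right)\right) = 490 \left(-217 + 46\right) = 490 \left(-171\right) = -83790$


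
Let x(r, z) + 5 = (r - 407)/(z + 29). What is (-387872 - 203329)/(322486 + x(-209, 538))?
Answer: -47887281/26120873 ≈ -1.8333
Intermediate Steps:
x(r, z) = -5 + (-407 + r)/(29 + z) (x(r, z) = -5 + (r - 407)/(z + 29) = -5 + (-407 + r)/(29 + z))
(-387872 - 203329)/(322486 + x(-209, 538)) = (-387872 - 203329)/(322486 + (-552 - 209 - 5*538)/(29 + 538)) = -591201/(322486 + (-552 - 209 - 2690)/567) = -591201/(322486 + (1/567)*(-3451)) = -591201/(322486 - 493/81) = -591201/26120873/81 = -591201*81/26120873 = -47887281/26120873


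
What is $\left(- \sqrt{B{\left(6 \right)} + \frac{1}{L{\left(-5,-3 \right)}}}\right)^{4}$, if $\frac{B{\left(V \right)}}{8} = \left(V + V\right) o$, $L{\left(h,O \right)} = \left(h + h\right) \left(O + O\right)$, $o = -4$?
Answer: $\frac{530795521}{3600} \approx 1.4744 \cdot 10^{5}$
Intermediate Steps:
$L{\left(h,O \right)} = 4 O h$ ($L{\left(h,O \right)} = 2 h 2 O = 4 O h$)
$B{\left(V \right)} = - 64 V$ ($B{\left(V \right)} = 8 \left(V + V\right) \left(-4\right) = 8 \cdot 2 V \left(-4\right) = 8 \left(- 8 V\right) = - 64 V$)
$\left(- \sqrt{B{\left(6 \right)} + \frac{1}{L{\left(-5,-3 \right)}}}\right)^{4} = \left(- \sqrt{\left(-64\right) 6 + \frac{1}{4 \left(-3\right) \left(-5\right)}}\right)^{4} = \left(- \sqrt{-384 + \frac{1}{60}}\right)^{4} = \left(- \sqrt{- \frac{23039}{60}}\right)^{4} = \left(- \frac{i \sqrt{345585}}{30}\right)^{4} = \frac{530795521}{3600}$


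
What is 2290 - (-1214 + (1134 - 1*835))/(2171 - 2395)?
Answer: 512045/224 ≈ 2285.9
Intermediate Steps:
2290 - (-1214 + (1134 - 1*835))/(2171 - 2395) = 2290 - (-1214 + (1134 - 835))/(-224) = 2290 - (-1214 + 299)*(-1)/224 = 2290 - (-915)*(-1)/224 = 2290 - 1*915/224 = 2290 - 915/224 = 512045/224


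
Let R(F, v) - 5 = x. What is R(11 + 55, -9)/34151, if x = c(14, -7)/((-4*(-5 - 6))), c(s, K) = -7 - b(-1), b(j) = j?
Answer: 107/751322 ≈ 0.00014242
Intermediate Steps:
c(s, K) = -6 (c(s, K) = -7 - 1*(-1) = -7 + 1 = -6)
x = -3/22 (x = -6*(-1/(4*(-5 - 6))) = -6/((-4*(-11))) = -6/44 = -6*1/44 = -3/22 ≈ -0.13636)
R(F, v) = 107/22 (R(F, v) = 5 - 3/22 = 107/22)
R(11 + 55, -9)/34151 = (107/22)/34151 = (107/22)*(1/34151) = 107/751322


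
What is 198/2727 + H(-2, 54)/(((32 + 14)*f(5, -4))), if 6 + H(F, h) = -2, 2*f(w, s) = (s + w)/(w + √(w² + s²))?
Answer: -11614/6969 - 8*√41/23 ≈ -3.8937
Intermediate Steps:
f(w, s) = (s + w)/(2*(w + √(s² + w²))) (f(w, s) = ((s + w)/(w + √(w² + s²)))/2 = ((s + w)/(w + √(s² + w²)))/2 = (s + w)/(2*(w + √(s² + w²))))
H(F, h) = -8 (H(F, h) = -6 - 2 = -8)
198/2727 + H(-2, 54)/(((32 + 14)*f(5, -4))) = 198/2727 - 8*2*(5 + √((-4)² + 5²))/((-4 + 5)*(32 + 14)) = 198*(1/2727) - (40/23 + 8*√(16 + 25)/23) = 22/303 - (40/23 + 8*√41/23) = 22/303 - 8*(5/23 + √41/23) = 22/303 + (-40/23 - 8*√41/23) = -11614/6969 - 8*√41/23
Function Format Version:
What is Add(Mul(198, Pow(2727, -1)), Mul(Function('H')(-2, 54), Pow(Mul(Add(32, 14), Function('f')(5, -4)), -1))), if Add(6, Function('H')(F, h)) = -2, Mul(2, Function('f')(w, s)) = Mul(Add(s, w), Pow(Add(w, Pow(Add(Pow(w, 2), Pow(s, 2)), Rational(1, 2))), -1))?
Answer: Add(Rational(-11614, 6969), Mul(Rational(-8, 23), Pow(41, Rational(1, 2)))) ≈ -3.8937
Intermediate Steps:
Function('f')(w, s) = Mul(Rational(1, 2), Pow(Add(w, Pow(Add(Pow(s, 2), Pow(w, 2)), Rational(1, 2))), -1), Add(s, w)) (Function('f')(w, s) = Mul(Rational(1, 2), Mul(Add(s, w), Pow(Add(w, Pow(Add(Pow(w, 2), Pow(s, 2)), Rational(1, 2))), -1))) = Mul(Rational(1, 2), Mul(Add(s, w), Pow(Add(w, Pow(Add(Pow(s, 2), Pow(w, 2)), Rational(1, 2))), -1))) = Mul(Rational(1, 2), Mul(Pow(Add(w, Pow(Add(Pow(s, 2), Pow(w, 2)), Rational(1, 2))), -1), Add(s, w))) = Mul(Rational(1, 2), Pow(Add(w, Pow(Add(Pow(s, 2), Pow(w, 2)), Rational(1, 2))), -1), Add(s, w)))
Function('H')(F, h) = -8 (Function('H')(F, h) = Add(-6, -2) = -8)
Add(Mul(198, Pow(2727, -1)), Mul(Function('H')(-2, 54), Pow(Mul(Add(32, 14), Function('f')(5, -4)), -1))) = Add(Mul(198, Pow(2727, -1)), Mul(-8, Pow(Mul(Add(32, 14), Mul(Rational(1, 2), Pow(Add(5, Pow(Add(Pow(-4, 2), Pow(5, 2)), Rational(1, 2))), -1), Add(-4, 5))), -1))) = Add(Mul(198, Rational(1, 2727)), Mul(-8, Pow(Mul(46, Mul(Rational(1, 2), Pow(Add(5, Pow(Add(16, 25), Rational(1, 2))), -1), 1)), -1))) = Add(Rational(22, 303), Mul(-8, Pow(Mul(46, Mul(Rational(1, 2), Pow(Add(5, Pow(41, Rational(1, 2))), -1), 1)), -1))) = Add(Rational(22, 303), Mul(-8, Pow(Mul(46, Mul(Rational(1, 2), Pow(Add(5, Pow(41, Rational(1, 2))), -1))), -1))) = Add(Rational(22, 303), Mul(-8, Pow(Mul(23, Pow(Add(5, Pow(41, Rational(1, 2))), -1)), -1))) = Add(Rational(22, 303), Mul(-8, Add(Rational(5, 23), Mul(Rational(1, 23), Pow(41, Rational(1, 2)))))) = Add(Rational(22, 303), Add(Rational(-40, 23), Mul(Rational(-8, 23), Pow(41, Rational(1, 2))))) = Add(Rational(-11614, 6969), Mul(Rational(-8, 23), Pow(41, Rational(1, 2))))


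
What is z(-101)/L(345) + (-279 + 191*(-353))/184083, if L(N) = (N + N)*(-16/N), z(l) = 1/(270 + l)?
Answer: -366316499/995520864 ≈ -0.36796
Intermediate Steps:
L(N) = -32 (L(N) = (2*N)*(-16/N) = -32)
z(-101)/L(345) + (-279 + 191*(-353))/184083 = 1/((270 - 101)*(-32)) + (-279 + 191*(-353))/184083 = -1/32/169 + (-279 - 67423)*(1/184083) = (1/169)*(-1/32) - 67702*1/184083 = -1/5408 - 67702/184083 = -366316499/995520864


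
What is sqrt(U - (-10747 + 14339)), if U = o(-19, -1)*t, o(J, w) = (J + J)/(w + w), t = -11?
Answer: I*sqrt(3801) ≈ 61.652*I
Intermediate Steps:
o(J, w) = J/w (o(J, w) = (2*J)/((2*w)) = (2*J)*(1/(2*w)) = J/w)
U = -209 (U = -19/(-1)*(-11) = -19*(-1)*(-11) = 19*(-11) = -209)
sqrt(U - (-10747 + 14339)) = sqrt(-209 - (-10747 + 14339)) = sqrt(-209 - 1*3592) = sqrt(-209 - 3592) = sqrt(-3801) = I*sqrt(3801)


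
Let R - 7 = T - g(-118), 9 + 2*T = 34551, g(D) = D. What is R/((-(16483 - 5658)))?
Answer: -17396/10825 ≈ -1.6070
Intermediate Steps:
T = 17271 (T = -9/2 + (1/2)*34551 = -9/2 + 34551/2 = 17271)
R = 17396 (R = 7 + (17271 - 1*(-118)) = 7 + (17271 + 118) = 7 + 17389 = 17396)
R/((-(16483 - 5658))) = 17396/((-(16483 - 5658))) = 17396/((-1*10825)) = 17396/(-10825) = 17396*(-1/10825) = -17396/10825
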